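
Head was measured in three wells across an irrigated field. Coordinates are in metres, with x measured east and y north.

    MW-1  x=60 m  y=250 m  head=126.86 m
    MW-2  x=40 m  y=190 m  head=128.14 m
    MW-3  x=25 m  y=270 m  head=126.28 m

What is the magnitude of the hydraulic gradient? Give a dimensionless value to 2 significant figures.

0.023

Taking MW-1 as reference: MW-2−MW-1 = (-20, -60, +1.28); MW-3−MW-1 = (-35, 20, -0.58).
Solve a·Δx + b·Δy = Δh: det = (-20)·20 − (-35)·(-60) = -2500.
∂h/∂x = [(+1.28)·20 − (-0.58)·(-60)] / -2500 = +0.003680
∂h/∂y = [(-20)·(-0.58) − (-35)·(+1.28)] / -2500 = -0.02256
|∇h| = √(0.003680² + -0.02256²) = 0.02286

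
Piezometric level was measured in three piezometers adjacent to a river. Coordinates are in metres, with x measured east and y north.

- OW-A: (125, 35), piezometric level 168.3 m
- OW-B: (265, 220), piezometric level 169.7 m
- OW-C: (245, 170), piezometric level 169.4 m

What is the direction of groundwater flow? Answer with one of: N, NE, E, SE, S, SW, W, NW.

With h = a·x + b·y + c and OW-A as origin, the differences give:
  140·a + 185·b = +1.4
  120·a + 135·b = +1.1
Eliminate b (×135 and ×185, subtract): -3300·a = -14.50 → a = ∂h/∂x = +0.004394
Back-substitute: b = ∂h/∂y = +0.004242.
Flow = −∇h = (-0.004394 east, -0.004242 north), which points southwest.

SW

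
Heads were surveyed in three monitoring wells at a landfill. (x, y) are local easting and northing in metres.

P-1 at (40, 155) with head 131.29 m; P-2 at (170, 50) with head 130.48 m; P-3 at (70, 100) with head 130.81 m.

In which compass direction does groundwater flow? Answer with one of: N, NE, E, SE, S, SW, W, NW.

S

With h = a·x + b·y + c and P-1 as origin, the differences give:
  130·a + (-105)·b = -0.81
  30·a + (-55)·b = -0.48
Eliminate b (×(-55) and ×(-105), subtract): -4000·a = -5.850 → a = ∂h/∂x = +0.001462
Back-substitute: b = ∂h/∂y = +0.009525.
Flow = −∇h = (-0.001462 east, -0.009525 north), which points south.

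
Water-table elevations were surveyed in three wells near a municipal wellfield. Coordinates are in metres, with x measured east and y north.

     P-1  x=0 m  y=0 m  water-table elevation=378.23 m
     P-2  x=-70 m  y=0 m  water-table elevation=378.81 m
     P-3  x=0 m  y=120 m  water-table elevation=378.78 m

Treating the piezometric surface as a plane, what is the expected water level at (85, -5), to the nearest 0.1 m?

377.5 m

∂h/∂x = (378.81 − 378.23) / (-70 − 0) = -0.008286
∂h/∂y = (378.78 − 378.23) / (120 − 0) = +0.004583
h(85, -5) = 378.23 + (-0.008286)·(85) + (+0.004583)·(-5) = 378.23 -0.704 -0.023 = 377.503 m.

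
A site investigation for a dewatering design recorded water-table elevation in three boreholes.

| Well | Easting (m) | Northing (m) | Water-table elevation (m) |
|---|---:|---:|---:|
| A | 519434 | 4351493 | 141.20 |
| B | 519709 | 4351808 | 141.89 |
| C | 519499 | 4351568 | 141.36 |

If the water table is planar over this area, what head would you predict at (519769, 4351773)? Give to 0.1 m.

Taking A as reference: B−A = (275, 315, +0.69); C−A = (65, 75, +0.16).
Solve a·Δx + b·Δy = Δh: det = 275·75 − 65·315 = 150.
∂h/∂x = [(+0.69)·75 − (+0.16)·315] / 150 = +0.009000
∂h/∂y = [275·(+0.16) − 65·(+0.69)] / 150 = -0.005667
h(519769, 4351773) = 141.20 + (+0.009000)·(335) + (-0.005667)·(280) = 141.20 +3.015 -1.587 = 142.628 m.

142.6 m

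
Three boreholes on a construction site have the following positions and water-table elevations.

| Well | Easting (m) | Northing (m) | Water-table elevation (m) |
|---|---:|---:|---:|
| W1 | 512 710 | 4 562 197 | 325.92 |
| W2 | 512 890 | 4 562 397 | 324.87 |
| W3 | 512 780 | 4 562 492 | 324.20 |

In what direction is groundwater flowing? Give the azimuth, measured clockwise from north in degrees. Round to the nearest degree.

Three-point gradient (reference W1): Δ to W2 = (180, 200, -1.05), Δ to W3 = (70, 295, -1.72).
∂h/∂x = +0.0008760, ∂h/∂y = -0.006038 (det = 39100).
Flow direction (−∇h) has components (-0.0008760 E, +0.006038 N).
Azimuth = atan2(E, N) = atan2(-0.0008760, +0.006038) = 351.7° ≈ 352°.

352°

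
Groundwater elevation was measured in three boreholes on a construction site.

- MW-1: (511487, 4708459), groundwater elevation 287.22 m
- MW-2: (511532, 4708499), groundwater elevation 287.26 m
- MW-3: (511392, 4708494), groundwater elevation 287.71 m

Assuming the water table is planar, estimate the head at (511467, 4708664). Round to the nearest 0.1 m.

288.3 m

Taking MW-1 as reference: MW-2−MW-1 = (45, 40, +0.04); MW-3−MW-1 = (-95, 35, +0.49).
Determinant of the coordinate differences = 45·35 − (-95)·40 = 5375.
∂h/∂x = [(+0.04)·35 − (+0.49)·40] / 5375 = -0.003386
∂h/∂y = [45·(+0.49) − (-95)·(+0.04)] / 5375 = +0.004809
h(511467, 4708664) = 287.22 + (-0.003386)·(-20) + (+0.004809)·(205) = 287.22 +0.068 +0.986 = 288.274 m.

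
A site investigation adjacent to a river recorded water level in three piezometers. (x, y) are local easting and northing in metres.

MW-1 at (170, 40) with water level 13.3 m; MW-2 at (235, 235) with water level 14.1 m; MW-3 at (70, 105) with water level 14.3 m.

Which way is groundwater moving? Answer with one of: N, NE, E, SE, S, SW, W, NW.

With h = a·x + b·y + c and MW-1 as origin, the differences give:
  65·a + 195·b = +0.8
  (-100)·a + 65·b = +1.0
Eliminate b (×65 and ×195, subtract): 23725·a = -143.00 → a = ∂h/∂x = -0.006027
Back-substitute: b = ∂h/∂y = +0.006112.
Flow = −∇h = (+0.006027 east, -0.006112 north), which points southeast.

SE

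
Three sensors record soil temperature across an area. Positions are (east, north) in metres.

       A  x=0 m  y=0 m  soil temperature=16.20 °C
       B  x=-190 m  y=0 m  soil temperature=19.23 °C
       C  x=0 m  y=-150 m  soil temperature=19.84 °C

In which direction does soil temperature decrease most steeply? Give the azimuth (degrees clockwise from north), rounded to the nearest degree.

033°

∂T/∂x = (19.23 − 16.20) / (-190 − 0) = -0.01595
∂T/∂y = (19.84 − 16.20) / (-150 − 0) = -0.02427
Steepest decrease is along −∇f: components (+0.01595 E, +0.02427 N).
Azimuth = atan2(+0.01595, +0.02427) = 33.3° ≈ 033°.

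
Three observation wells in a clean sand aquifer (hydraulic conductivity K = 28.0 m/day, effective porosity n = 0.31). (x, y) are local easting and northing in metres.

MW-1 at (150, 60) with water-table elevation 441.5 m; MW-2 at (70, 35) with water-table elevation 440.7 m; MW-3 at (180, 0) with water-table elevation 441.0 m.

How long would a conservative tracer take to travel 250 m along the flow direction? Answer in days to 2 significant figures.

210 days

With h = a·x + b·y + c and MW-1 as origin, the differences give:
  (-80)·a + (-25)·b = -0.8
  30·a + (-60)·b = -0.5
Eliminate b (×(-60) and ×(-25), subtract): 5550·a = 35.50 → a = ∂h/∂x = +0.006396
Back-substitute: b = ∂h/∂y = +0.01153.
|∇h| = √(0.006396² + 0.01153²) = 0.01319
Seepage velocity v = K·i/n = 28.0 × 0.01319 / 0.31 = 1.191 m/day.
t = 250 / 1.191 = 209.9 days.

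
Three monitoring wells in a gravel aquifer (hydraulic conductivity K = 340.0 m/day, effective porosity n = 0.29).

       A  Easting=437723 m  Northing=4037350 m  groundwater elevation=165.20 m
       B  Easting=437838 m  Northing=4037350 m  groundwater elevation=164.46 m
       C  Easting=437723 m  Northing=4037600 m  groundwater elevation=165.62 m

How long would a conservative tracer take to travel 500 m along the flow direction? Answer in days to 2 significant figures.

∂h/∂x = (164.46 − 165.20) / (437838 − 437723) = -0.006435
∂h/∂y = (165.62 − 165.20) / (4037600 − 4037350) = +0.001680
|∇h| = √(-0.006435² + 0.001680²) = 0.006651
Seepage velocity v = K·i/n = 340.0 × 0.006651 / 0.29 = 7.798 m/day.
t = 500 / 7.798 = 64.12 days.

64 days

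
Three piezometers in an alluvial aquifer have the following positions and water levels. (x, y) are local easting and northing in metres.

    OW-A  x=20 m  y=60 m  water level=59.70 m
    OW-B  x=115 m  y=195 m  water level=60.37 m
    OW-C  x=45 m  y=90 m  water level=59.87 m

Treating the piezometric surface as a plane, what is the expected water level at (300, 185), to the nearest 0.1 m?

With h = a·x + b·y + c and OW-A as origin, the differences give:
  95·a + 135·b = +0.67
  25·a + 30·b = +0.17
Eliminate b (×30 and ×135, subtract): -525·a = -2.850 → a = ∂h/∂x = +0.005429
Back-substitute: b = ∂h/∂y = +0.001143.
h(300, 185) = 59.70 + (+0.005429)·(280) + (+0.001143)·(125) = 59.70 +1.520 +0.143 = 61.363 m.

61.4 m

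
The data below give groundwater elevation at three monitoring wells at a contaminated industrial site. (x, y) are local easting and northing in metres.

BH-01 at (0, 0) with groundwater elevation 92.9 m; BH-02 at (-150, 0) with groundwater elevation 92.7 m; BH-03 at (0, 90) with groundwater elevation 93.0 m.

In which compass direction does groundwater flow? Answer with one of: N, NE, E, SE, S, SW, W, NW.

∂h/∂x = (92.7 − 92.9) / (-150 − 0) = +0.001333
∂h/∂y = (93.0 − 92.9) / (90 − 0) = +0.001111
Flow = −∇h = (-0.001333 east, -0.001111 north), which points southwest.

SW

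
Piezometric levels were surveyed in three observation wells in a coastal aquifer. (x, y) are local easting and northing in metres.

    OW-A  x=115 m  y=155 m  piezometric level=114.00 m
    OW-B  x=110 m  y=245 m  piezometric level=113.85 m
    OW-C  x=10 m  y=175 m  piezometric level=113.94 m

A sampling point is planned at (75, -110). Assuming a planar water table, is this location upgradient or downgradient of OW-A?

Taking OW-A as reference: OW-B−OW-A = (-5, 90, -0.15); OW-C−OW-A = (-105, 20, -0.06).
Determinant of the coordinate differences = (-5)·20 − (-105)·90 = 9350.
∂h/∂x = [(-0.15)·20 − (-0.06)·90] / 9350 = +0.0002567
∂h/∂y = [(-5)·(-0.06) − (-105)·(-0.15)] / 9350 = -0.001652
Head at (75, -110) = 114.00 + (+0.0002567)·(-40) + (-0.001652)·(-265) = 114.43 m.
That is higher than the 114.00 m at OW-A, so the point is upgradient.

upgradient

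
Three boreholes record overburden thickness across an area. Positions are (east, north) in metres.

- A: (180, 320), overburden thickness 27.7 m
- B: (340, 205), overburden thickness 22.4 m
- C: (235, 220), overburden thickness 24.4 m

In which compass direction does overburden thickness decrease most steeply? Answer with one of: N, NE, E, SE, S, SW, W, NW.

With d = a·x + b·y + c and A as origin, the differences give:
  160·a + (-115)·b = -5.3
  55·a + (-100)·b = -3.3
Eliminate b (×(-100) and ×(-115), subtract): -9675·a = 150.50 → a = ∂d/∂x = -0.01556
Back-substitute: b = ∂d/∂y = +0.02444.
Steepest decrease is along −∇f = (+0.01556 E, -0.02444 N) → southeast.

SE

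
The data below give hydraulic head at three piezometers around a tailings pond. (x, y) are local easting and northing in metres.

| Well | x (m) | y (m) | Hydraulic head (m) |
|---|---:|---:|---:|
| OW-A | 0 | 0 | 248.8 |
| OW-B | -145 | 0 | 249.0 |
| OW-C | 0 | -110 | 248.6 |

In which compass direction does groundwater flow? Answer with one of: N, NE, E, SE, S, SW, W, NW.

SE

∂h/∂x = (249.0 − 248.8) / (-145 − 0) = -0.001379
∂h/∂y = (248.6 − 248.8) / (-110 − 0) = +0.001818
Flow = −∇h = (+0.001379 east, -0.001818 north), which points southeast.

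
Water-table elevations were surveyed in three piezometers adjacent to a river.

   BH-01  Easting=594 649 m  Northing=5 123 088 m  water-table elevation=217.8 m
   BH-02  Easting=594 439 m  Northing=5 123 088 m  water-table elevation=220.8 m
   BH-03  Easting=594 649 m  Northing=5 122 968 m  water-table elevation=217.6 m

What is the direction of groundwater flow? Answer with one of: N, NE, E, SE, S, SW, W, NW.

E

∂h/∂x = (220.8 − 217.8) / (594439 − 594649) = -0.01429
∂h/∂y = (217.6 − 217.8) / (5122968 − 5123088) = +0.001667
Flow = −∇h = (+0.01429 east, -0.001667 north), which points east.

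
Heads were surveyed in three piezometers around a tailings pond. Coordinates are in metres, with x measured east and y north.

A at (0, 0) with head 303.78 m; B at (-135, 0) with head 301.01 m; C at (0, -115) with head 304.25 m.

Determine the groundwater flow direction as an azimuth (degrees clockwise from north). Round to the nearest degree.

281°

∂h/∂x = (301.01 − 303.78) / (-135 − 0) = +0.02052
∂h/∂y = (304.25 − 303.78) / (-115 − 0) = -0.004087
Flow direction (−∇h) has components (-0.02052 E, +0.004087 N).
Azimuth = atan2(E, N) = atan2(-0.02052, +0.004087) = 281.3° ≈ 281°.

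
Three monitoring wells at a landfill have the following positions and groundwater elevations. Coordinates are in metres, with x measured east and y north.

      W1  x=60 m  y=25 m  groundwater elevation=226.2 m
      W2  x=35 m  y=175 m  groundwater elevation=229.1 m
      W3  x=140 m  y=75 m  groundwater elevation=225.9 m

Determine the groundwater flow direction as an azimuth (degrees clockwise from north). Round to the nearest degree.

With h = a·x + b·y + c and W1 as origin, the differences give:
  (-25)·a + 150·b = +2.9
  80·a + 50·b = -0.3
Eliminate b (×50 and ×150, subtract): -13250·a = 190.00 → a = ∂h/∂x = -0.01434
Back-substitute: b = ∂h/∂y = +0.01694.
Flow direction (−∇h) has components (+0.01434 E, -0.01694 N).
Azimuth = atan2(E, N) = atan2(+0.01434, -0.01694) = 139.8° ≈ 140°.

140°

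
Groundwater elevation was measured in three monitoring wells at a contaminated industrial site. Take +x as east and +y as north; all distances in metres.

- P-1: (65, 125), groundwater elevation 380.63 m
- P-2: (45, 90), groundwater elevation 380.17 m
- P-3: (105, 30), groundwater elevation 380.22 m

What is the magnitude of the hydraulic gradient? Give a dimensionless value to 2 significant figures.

Differences from P-1: to P-2 (Δx, Δy, Δh) = (-20, -35, -0.46); to P-3 = (40, -95, -0.41).
Solve a·Δx + b·Δy = Δh: det = (-20)·(-95) − 40·(-35) = 3300.
∂h/∂x = [(-0.46)·(-95) − (-0.41)·(-35)] / 3300 = +0.008894
∂h/∂y = [(-20)·(-0.41) − 40·(-0.46)] / 3300 = +0.008061
|∇h| = √(0.008894² + 0.008061²) = 0.012

0.012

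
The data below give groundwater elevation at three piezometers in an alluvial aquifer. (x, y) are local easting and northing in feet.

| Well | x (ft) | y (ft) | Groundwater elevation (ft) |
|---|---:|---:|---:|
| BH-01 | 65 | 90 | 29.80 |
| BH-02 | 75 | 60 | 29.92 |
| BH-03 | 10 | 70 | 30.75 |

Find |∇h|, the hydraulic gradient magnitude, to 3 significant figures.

With h = a·x + b·y + c and BH-01 as origin, the differences give:
  10·a + (-30)·b = +0.12
  (-55)·a + (-20)·b = +0.95
Eliminate b (×(-20) and ×(-30), subtract): -1850·a = 26.100 → a = ∂h/∂x = -0.01411
Back-substitute: b = ∂h/∂y = -0.008703.
|∇h| = √(-0.01411² + -0.008703²) = 0.01658

0.0166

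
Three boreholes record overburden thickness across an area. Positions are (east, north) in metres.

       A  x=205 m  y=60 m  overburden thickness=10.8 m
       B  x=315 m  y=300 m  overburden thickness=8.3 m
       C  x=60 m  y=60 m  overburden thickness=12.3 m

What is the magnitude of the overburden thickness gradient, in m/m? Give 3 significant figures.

0.0118 m/m

With d = a·x + b·y + c and A as origin, the differences give:
  110·a + 240·b = -2.5
  (-145)·a + 0·b = +1.5
Eliminate b (×0 and ×240, subtract): 34800·a = -360.00 → a = ∂d/∂x = -0.01034
Back-substitute: b = ∂d/∂y = -0.005675.
|∇f| = √(-0.01034² + -0.005675²) = 0.01179 m/m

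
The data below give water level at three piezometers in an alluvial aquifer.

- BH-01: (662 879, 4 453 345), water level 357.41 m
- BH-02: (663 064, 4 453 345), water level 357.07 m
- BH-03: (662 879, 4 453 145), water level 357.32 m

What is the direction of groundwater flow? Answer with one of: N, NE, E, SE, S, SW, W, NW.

E

∂h/∂x = (357.07 − 357.41) / (663064 − 662879) = -0.001838
∂h/∂y = (357.32 − 357.41) / (4453145 − 4453345) = +0.0004500
Flow = −∇h = (+0.001838 east, -0.0004500 north), which points east.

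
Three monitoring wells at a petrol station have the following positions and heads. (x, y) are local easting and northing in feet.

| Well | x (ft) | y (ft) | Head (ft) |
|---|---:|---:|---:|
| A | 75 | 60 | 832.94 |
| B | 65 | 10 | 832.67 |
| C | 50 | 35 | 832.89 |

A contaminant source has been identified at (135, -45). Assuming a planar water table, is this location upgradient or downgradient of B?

Taking A as reference: B−A = (-10, -50, -0.27); C−A = (-25, -25, -0.05).
Solve a·Δx + b·Δy = Δh: det = (-10)·(-25) − (-25)·(-50) = -1000.
∂h/∂x = [(-0.27)·(-25) − (-0.05)·(-50)] / -1000 = -0.004250
∂h/∂y = [(-10)·(-0.05) − (-25)·(-0.27)] / -1000 = +0.006250
Head at (135, -45) = 832.94 + (-0.004250)·(60) + (+0.006250)·(-105) = 832.03 ft.
That is lower than the 832.67 ft at B, so the point is downgradient.

downgradient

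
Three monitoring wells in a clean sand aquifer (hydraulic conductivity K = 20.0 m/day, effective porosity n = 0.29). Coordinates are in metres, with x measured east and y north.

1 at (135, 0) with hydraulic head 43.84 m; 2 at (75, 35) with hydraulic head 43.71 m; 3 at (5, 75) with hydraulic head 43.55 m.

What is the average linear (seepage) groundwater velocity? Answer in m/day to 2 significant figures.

0.88 m/day

Three-point gradient (reference 1): Δ to 2 = (-60, 35, -0.13), Δ to 3 = (-130, 75, -0.29).
∂h/∂x = +0.008000, ∂h/∂y = +0.01000 (det = 50).
|∇h| = √(0.008000² + 0.01000²) = 0.01281
Seepage velocity v = K·i/n = 20.0 × 0.01281 / 0.29 = 0.8834 m/day.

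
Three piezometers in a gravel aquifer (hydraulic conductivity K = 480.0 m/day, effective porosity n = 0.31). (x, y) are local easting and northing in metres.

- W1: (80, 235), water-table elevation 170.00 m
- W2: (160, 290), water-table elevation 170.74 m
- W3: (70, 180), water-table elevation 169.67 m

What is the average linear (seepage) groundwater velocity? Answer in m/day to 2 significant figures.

12 m/day

Differences from W1: to W2 (Δx, Δy, Δh) = (80, 55, +0.74); to W3 = (-10, -55, -0.33).
Solve a·Δx + b·Δy = Δh: det = 80·(-55) − (-10)·55 = -3850.
∂h/∂x = [(+0.74)·(-55) − (-0.33)·55] / -3850 = +0.005857
∂h/∂y = [80·(-0.33) − (-10)·(+0.74)] / -3850 = +0.004935
|∇h| = √(0.005857² + 0.004935²) = 0.007659
Seepage velocity v = K·i/n = 480.0 × 0.007659 / 0.31 = 11.86 m/day.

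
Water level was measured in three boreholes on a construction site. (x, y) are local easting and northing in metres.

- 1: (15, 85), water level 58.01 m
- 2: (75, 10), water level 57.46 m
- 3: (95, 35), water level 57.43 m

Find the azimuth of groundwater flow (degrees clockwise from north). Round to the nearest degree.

120°

Taking 1 as reference: 2−1 = (60, -75, -0.55); 3−1 = (80, -50, -0.58).
Determinant of the coordinate differences = 60·(-50) − 80·(-75) = 3000.
∂h/∂x = [(-0.55)·(-50) − (-0.58)·(-75)] / 3000 = -0.005333
∂h/∂y = [60·(-0.58) − 80·(-0.55)] / 3000 = +0.003067
Flow direction (−∇h) has components (+0.005333 E, -0.003067 N).
Azimuth = atan2(E, N) = atan2(+0.005333, -0.003067) = 119.9° ≈ 120°.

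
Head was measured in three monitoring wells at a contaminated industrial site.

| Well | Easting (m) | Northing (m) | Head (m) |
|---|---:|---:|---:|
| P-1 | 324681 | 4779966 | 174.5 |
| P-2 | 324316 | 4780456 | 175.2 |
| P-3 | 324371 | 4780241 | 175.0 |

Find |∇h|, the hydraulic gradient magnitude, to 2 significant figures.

0.0012

Taking P-1 as reference: P-2−P-1 = (-365, 490, +0.7); P-3−P-1 = (-310, 275, +0.5).
Solve a·Δx + b·Δy = Δh: det = (-365)·275 − (-310)·490 = 51525.
∂h/∂x = [(+0.7)·275 − (+0.5)·490] / 51525 = -0.001019
∂h/∂y = [(-365)·(+0.5) − (-310)·(+0.7)] / 51525 = +0.0006696
|∇h| = √(-0.001019² + 0.0006696²) = 0.001219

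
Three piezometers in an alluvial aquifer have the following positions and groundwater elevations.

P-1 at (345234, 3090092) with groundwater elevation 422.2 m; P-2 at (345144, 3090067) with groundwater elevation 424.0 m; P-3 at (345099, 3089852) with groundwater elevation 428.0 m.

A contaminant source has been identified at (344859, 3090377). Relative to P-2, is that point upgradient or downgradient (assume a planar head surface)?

downgradient

With h = a·x + b·y + c and P-1 as origin, the differences give:
  (-90)·a + (-25)·b = +1.8
  (-135)·a + (-240)·b = +5.8
Eliminate b (×(-240) and ×(-25), subtract): 18225·a = -287.00 → a = ∂h/∂x = -0.01575
Back-substitute: b = ∂h/∂y = -0.01531.
Head at (344859, 3090377) = 422.2 + (-0.01575)·(-375) + (-0.01531)·(285) = 423.74 m.
That is lower than the 424.0 m at P-2, so the point is downgradient.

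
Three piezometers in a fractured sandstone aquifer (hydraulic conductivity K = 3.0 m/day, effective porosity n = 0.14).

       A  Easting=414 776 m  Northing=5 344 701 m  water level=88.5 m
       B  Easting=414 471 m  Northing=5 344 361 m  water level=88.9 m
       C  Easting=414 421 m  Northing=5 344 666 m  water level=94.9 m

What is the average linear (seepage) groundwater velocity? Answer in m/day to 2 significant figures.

0.55 m/day

Three-point gradient (reference A): Δ to B = (-305, -340, +0.4), Δ to C = (-355, -35, +6.4).
∂h/∂x = -0.01965, ∂h/∂y = +0.01645 (det = -110025).
|∇h| = √(-0.01965² + 0.01645²) = 0.02563
Seepage velocity v = K·i/n = 3.0 × 0.02563 / 0.14 = 0.5492 m/day.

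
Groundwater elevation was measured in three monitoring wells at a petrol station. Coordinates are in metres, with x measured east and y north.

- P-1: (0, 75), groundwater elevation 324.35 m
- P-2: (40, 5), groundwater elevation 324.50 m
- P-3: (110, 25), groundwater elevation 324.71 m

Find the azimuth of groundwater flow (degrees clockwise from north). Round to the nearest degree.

277°

With h = a·x + b·y + c and P-1 as origin, the differences give:
  40·a + (-70)·b = +0.15
  110·a + (-50)·b = +0.36
Eliminate b (×(-50) and ×(-70), subtract): 5700·a = 17.700 → a = ∂h/∂x = +0.003105
Back-substitute: b = ∂h/∂y = -0.0003684.
Flow direction (−∇h) has components (-0.003105 E, +0.0003684 N).
Azimuth = atan2(E, N) = atan2(-0.003105, +0.0003684) = 276.8° ≈ 277°.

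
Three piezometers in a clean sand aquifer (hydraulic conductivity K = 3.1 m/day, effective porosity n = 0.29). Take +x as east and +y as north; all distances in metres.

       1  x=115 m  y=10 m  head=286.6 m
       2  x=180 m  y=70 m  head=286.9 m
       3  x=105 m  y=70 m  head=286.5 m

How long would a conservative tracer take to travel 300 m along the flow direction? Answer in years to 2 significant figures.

Taking 1 as reference: 2−1 = (65, 60, +0.3); 3−1 = (-10, 60, -0.1).
Solve a·Δx + b·Δy = Δh: det = 65·60 − (-10)·60 = 4500.
∂h/∂x = [(+0.3)·60 − (-0.1)·60] / 4500 = +0.005333
∂h/∂y = [65·(-0.1) − (-10)·(+0.3)] / 4500 = -0.0007778
|∇h| = √(0.005333² + -0.0007778²) = 0.005389
Seepage velocity v = K·i/n = 3.1 × 0.005389 / 0.29 = 0.05761 m/day.
t = 300 / 0.05761 = 5207 days = 14.3 years.

14 years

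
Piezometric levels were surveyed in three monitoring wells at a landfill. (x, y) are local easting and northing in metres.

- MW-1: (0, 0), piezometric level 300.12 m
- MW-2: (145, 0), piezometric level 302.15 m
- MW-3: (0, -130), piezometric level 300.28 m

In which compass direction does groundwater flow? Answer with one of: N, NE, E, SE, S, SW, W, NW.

W

∂h/∂x = (302.15 − 300.12) / (145 − 0) = +0.01400
∂h/∂y = (300.28 − 300.12) / (-130 − 0) = -0.001231
Flow = −∇h = (-0.01400 east, +0.001231 north), which points west.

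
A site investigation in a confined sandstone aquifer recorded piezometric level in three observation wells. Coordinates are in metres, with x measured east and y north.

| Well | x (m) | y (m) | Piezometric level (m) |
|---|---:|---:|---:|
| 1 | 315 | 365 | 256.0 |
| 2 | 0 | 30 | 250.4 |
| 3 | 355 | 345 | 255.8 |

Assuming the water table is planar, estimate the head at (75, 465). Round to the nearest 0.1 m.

256.9 m

With h = a·x + b·y + c and 1 as origin, the differences give:
  (-315)·a + (-335)·b = -5.6
  40·a + (-20)·b = -0.2
Eliminate b (×(-20) and ×(-335), subtract): 19700·a = 45.00 → a = ∂h/∂x = +0.002284
Back-substitute: b = ∂h/∂y = +0.01457.
h(75, 465) = 256.0 + (+0.002284)·(-240) + (+0.01457)·(100) = 256.0 -0.548 +1.457 = 256.909 m.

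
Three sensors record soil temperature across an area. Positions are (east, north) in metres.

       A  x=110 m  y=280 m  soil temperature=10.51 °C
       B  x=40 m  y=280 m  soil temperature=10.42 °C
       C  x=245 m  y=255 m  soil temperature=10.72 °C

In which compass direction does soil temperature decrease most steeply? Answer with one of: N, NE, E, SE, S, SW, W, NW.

Taking A as reference: B−A = (-70, 0, -0.09); C−A = (135, -25, +0.21).
Solve a·Δx + b·Δy = ΔT: det = (-70)·(-25) − 135·0 = 1750.
∂T/∂x = [(-0.09)·(-25) − (+0.21)·0] / 1750 = +0.001286
∂T/∂y = [(-70)·(+0.21) − 135·(-0.09)] / 1750 = -0.001457
Steepest decrease is along −∇f = (-0.001286 E, +0.001457 N) → northwest.

NW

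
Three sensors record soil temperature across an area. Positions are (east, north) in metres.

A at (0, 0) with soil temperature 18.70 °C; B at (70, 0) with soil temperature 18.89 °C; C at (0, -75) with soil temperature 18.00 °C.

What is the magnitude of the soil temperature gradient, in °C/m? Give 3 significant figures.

∂T/∂x = (18.89 − 18.70) / (70 − 0) = +0.002714
∂T/∂y = (18.00 − 18.70) / (-75 − 0) = +0.009333
|∇f| = √(0.002714² + 0.009333²) = 0.00972 °C/m

0.00972 °C/m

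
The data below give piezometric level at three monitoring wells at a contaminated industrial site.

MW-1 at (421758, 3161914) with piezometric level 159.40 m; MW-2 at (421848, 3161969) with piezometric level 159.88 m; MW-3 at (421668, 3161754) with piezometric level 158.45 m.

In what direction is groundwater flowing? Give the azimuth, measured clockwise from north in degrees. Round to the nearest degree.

210°

With h = a·x + b·y + c and MW-1 as origin, the differences give:
  90·a + 55·b = +0.48
  (-90)·a + (-160)·b = -0.95
Eliminate b (×(-160) and ×55, subtract): -9450·a = -24.550 → a = ∂h/∂x = +0.002598
Back-substitute: b = ∂h/∂y = +0.004476.
Flow direction (−∇h) has components (-0.002598 E, -0.004476 N).
Azimuth = atan2(E, N) = atan2(-0.002598, -0.004476) = 210.1° ≈ 210°.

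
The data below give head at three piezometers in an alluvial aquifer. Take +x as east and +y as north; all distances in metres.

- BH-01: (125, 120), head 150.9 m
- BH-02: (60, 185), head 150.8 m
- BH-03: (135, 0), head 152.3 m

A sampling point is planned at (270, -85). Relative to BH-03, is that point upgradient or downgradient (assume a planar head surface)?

With h = a·x + b·y + c and BH-01 as origin, the differences give:
  (-65)·a + 65·b = -0.1
  10·a + (-120)·b = +1.4
Eliminate b (×(-120) and ×65, subtract): 7150·a = -79.00 → a = ∂h/∂x = -0.01105
Back-substitute: b = ∂h/∂y = -0.01259.
Head at (270, -85) = 150.9 + (-0.01105)·(145) + (-0.01259)·(-205) = 151.88 m.
That is lower than the 152.3 m at BH-03, so the point is downgradient.

downgradient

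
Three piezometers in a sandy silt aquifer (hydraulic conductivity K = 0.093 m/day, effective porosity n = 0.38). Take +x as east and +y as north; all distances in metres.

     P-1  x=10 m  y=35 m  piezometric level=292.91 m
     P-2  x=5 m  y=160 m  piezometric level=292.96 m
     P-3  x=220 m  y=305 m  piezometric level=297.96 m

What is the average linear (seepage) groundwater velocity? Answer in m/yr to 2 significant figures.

2.0 m/yr

Three-point gradient (reference P-1): Δ to P-2 = (-5, 125, +0.05), Δ to P-3 = (210, 270, +5.05).
∂h/∂x = +0.02238, ∂h/∂y = +0.001295 (det = -27600).
|∇h| = √(0.02238² + 0.001295²) = 0.02242
Seepage velocity v = K·i/n = 0.093 × 0.02242 / 0.38 = 0.005487 m/day = 2.004 m/yr.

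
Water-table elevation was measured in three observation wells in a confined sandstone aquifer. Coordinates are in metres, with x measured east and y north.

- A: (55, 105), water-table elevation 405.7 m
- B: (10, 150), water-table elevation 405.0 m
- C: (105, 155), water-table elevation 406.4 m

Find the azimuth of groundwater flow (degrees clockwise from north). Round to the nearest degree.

Differences from A: to B (Δx, Δy, Δh) = (-45, 45, -0.7); to C = (50, 50, +0.7).
Determinant of the coordinate differences = (-45)·50 − 50·45 = -4500.
∂h/∂x = [(-0.7)·50 − (+0.7)·45] / -4500 = +0.01478
∂h/∂y = [(-45)·(+0.7) − 50·(-0.7)] / -4500 = -0.0007778
Flow direction (−∇h) has components (-0.01478 E, +0.0007778 N).
Azimuth = atan2(E, N) = atan2(-0.01478, +0.0007778) = 273.0° ≈ 273°.

273°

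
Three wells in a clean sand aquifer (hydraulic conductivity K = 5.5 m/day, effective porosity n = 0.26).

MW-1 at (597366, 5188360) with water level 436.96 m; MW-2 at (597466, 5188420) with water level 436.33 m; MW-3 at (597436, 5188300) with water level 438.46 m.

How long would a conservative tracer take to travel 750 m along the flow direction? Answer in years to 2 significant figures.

Three-point gradient (reference MW-1): Δ to MW-2 = (100, 60, -0.63), Δ to MW-3 = (70, -60, +1.50).
∂h/∂x = +0.005118, ∂h/∂y = -0.01903 (det = -10200).
|∇h| = √(0.005118² + -0.01903²) = 0.01971
Seepage velocity v = K·i/n = 5.5 × 0.01971 / 0.26 = 0.4169 m/day.
t = 750 / 0.4169 = 1799 days = 4.93 years.

4.9 years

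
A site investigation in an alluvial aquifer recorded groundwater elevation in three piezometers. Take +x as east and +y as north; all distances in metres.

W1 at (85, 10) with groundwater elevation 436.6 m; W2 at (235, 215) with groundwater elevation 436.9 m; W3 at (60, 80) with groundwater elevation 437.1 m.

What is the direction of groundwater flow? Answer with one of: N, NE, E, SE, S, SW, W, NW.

Taking W1 as reference: W2−W1 = (150, 205, +0.3); W3−W1 = (-25, 70, +0.5).
Solve a·Δx + b·Δy = Δh: det = 150·70 − (-25)·205 = 15625.
∂h/∂x = [(+0.3)·70 − (+0.5)·205] / 15625 = -0.005216
∂h/∂y = [150·(+0.5) − (-25)·(+0.3)] / 15625 = +0.005280
Flow = −∇h = (+0.005216 east, -0.005280 north), which points southeast.

SE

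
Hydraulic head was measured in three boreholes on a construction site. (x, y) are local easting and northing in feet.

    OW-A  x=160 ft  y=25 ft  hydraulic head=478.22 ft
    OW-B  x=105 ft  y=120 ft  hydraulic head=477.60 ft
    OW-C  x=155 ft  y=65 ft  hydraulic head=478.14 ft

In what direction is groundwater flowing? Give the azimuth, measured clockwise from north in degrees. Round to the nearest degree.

274°

Differences from OW-A: to OW-B (Δx, Δy, Δh) = (-55, 95, -0.62); to OW-C = (-5, 40, -0.08).
Solve a·Δx + b·Δy = Δh: det = (-55)·40 − (-5)·95 = -1725.
∂h/∂x = [(-0.62)·40 − (-0.08)·95] / -1725 = +0.009971
∂h/∂y = [(-55)·(-0.08) − (-5)·(-0.62)] / -1725 = -0.0007536
Flow direction (−∇h) has components (-0.009971 E, +0.0007536 N).
Azimuth = atan2(E, N) = atan2(-0.009971, +0.0007536) = 274.3° ≈ 274°.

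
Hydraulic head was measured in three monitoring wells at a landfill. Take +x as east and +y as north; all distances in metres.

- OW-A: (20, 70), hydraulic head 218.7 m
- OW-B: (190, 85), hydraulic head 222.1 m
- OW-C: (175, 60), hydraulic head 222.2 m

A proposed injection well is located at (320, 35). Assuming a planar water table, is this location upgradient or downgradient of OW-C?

With h = a·x + b·y + c and OW-A as origin, the differences give:
  170·a + 15·b = +3.4
  155·a + (-10)·b = +3.5
Eliminate b (×(-10) and ×15, subtract): -4025·a = -86.50 → a = ∂h/∂x = +0.02149
Back-substitute: b = ∂h/∂y = -0.01689.
Head at (320, 35) = 218.7 + (+0.02149)·(300) + (-0.01689)·(-35) = 225.74 m.
That is higher than the 222.2 m at OW-C, so the point is upgradient.

upgradient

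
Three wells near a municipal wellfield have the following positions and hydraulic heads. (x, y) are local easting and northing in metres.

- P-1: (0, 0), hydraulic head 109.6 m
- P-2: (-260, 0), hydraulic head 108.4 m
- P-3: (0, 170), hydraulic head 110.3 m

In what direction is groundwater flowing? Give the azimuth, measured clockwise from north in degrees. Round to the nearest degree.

∂h/∂x = (108.4 − 109.6) / (-260 − 0) = +0.004615
∂h/∂y = (110.3 − 109.6) / (170 − 0) = +0.004118
Flow direction (−∇h) has components (-0.004615 E, -0.004118 N).
Azimuth = atan2(E, N) = atan2(-0.004615, -0.004118) = 228.3° ≈ 228°.

228°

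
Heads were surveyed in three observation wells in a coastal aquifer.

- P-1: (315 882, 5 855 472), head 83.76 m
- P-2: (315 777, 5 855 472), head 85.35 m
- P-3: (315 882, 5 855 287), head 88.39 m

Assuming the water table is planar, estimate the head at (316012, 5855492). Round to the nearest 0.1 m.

81.3 m

∂h/∂x = (85.35 − 83.76) / (315777 − 315882) = -0.01514
∂h/∂y = (88.39 − 83.76) / (5855287 − 5855472) = -0.02503
h(316012, 5855492) = 83.76 + (-0.01514)·(130) + (-0.02503)·(20) = 83.76 -1.969 -0.501 = 81.291 m.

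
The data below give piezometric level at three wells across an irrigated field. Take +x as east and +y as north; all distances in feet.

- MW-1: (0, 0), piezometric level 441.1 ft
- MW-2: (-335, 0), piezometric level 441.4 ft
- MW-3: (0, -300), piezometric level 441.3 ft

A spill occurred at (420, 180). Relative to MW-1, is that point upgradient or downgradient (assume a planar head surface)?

∂h/∂x = (441.4 − 441.1) / (-335 − 0) = -0.0008955
∂h/∂y = (441.3 − 441.1) / (-300 − 0) = -0.0006667
Head at (420, 180) = 441.1 + (-0.0008955)·(420) + (-0.0006667)·(180) = 440.60 ft.
That is lower than the 441.1 ft at MW-1, so the point is downgradient.

downgradient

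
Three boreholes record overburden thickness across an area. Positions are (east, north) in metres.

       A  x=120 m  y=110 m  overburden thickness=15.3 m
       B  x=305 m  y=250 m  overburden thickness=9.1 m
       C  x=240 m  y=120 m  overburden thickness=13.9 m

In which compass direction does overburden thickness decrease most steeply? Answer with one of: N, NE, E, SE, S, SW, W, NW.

With d = a·x + b·y + c and A as origin, the differences give:
  185·a + 140·b = -6.2
  120·a + 10·b = -1.4
Eliminate b (×10 and ×140, subtract): -14950·a = 134.00 → a = ∂d/∂x = -0.008963
Back-substitute: b = ∂d/∂y = -0.03244.
Steepest decrease is along −∇f = (+0.008963 E, +0.03244 N) → north.

N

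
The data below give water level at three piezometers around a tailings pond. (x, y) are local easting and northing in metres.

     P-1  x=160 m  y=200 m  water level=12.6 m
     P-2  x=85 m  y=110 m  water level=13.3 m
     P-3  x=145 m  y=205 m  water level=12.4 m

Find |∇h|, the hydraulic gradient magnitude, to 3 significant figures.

Differences from P-1: to P-2 (Δx, Δy, Δh) = (-75, -90, +0.7); to P-3 = (-15, 5, -0.2).
Determinant of the coordinate differences = (-75)·5 − (-15)·(-90) = -1725.
∂h/∂x = [(+0.7)·5 − (-0.2)·(-90)] / -1725 = +0.008406
∂h/∂y = [(-75)·(-0.2) − (-15)·(+0.7)] / -1725 = -0.01478
|∇h| = √(0.008406² + -0.01478²) = 0.017

0.0170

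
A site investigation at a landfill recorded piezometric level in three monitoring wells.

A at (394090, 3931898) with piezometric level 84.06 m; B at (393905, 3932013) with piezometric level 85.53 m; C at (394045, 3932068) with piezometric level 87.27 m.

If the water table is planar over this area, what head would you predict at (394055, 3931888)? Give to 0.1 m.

Three-point gradient (reference A): Δ to B = (-185, 115, +1.47), Δ to C = (-45, 170, +3.21).
∂h/∂x = +0.004539, ∂h/∂y = +0.02008 (det = -26275).
h(394055, 3931888) = 84.06 + (+0.004539)·(-35) + (+0.02008)·(-10) = 84.06 -0.159 -0.201 = 83.700 m.

83.7 m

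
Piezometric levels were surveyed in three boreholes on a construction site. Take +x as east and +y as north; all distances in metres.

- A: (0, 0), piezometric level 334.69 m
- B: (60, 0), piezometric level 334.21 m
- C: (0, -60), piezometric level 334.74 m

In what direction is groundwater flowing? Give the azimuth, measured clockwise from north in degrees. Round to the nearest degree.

∂h/∂x = (334.21 − 334.69) / (60 − 0) = -0.008000
∂h/∂y = (334.74 − 334.69) / (-60 − 0) = -0.0008333
Flow direction (−∇h) has components (+0.008000 E, +0.0008333 N).
Azimuth = atan2(E, N) = atan2(+0.008000, +0.0008333) = 84.1° ≈ 084°.

084°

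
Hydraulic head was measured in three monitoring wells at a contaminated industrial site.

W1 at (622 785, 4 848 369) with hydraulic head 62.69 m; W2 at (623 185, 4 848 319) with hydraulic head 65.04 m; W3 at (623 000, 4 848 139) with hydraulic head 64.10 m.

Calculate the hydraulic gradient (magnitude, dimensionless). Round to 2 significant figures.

0.0058

Three-point gradient (reference W1): Δ to W2 = (400, -50, +2.35), Δ to W3 = (215, -230, +1.41).
∂h/∂x = +0.005785, ∂h/∂y = -0.0007231 (det = -81250).
|∇h| = √(0.005785² + -0.0007231²) = 0.00583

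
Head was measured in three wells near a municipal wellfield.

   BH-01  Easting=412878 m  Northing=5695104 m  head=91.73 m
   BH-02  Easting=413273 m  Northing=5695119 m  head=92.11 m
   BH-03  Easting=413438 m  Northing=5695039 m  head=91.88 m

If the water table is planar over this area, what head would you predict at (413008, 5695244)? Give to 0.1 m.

Taking BH-01 as reference: BH-02−BH-01 = (395, 15, +0.38); BH-03−BH-01 = (560, -65, +0.15).
Determinant of the coordinate differences = 395·(-65) − 560·15 = -34075.
∂h/∂x = [(+0.38)·(-65) − (+0.15)·15] / -34075 = +0.0007909
∂h/∂y = [395·(+0.15) − 560·(+0.38)] / -34075 = +0.004506
h(413008, 5695244) = 91.73 + (+0.0007909)·(130) + (+0.004506)·(140) = 91.73 +0.103 +0.631 = 92.464 m.

92.5 m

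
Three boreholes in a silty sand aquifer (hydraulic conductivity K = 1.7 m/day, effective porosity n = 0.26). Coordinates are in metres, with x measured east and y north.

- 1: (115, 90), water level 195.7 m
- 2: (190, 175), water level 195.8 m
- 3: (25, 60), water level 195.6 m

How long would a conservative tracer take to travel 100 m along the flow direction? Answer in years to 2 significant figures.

Differences from 1: to 2 (Δx, Δy, Δh) = (75, 85, +0.1); to 3 = (-90, -30, -0.1).
Determinant of the coordinate differences = 75·(-30) − (-90)·85 = 5400.
∂h/∂x = [(+0.1)·(-30) − (-0.1)·85] / 5400 = +0.001019
∂h/∂y = [75·(-0.1) − (-90)·(+0.1)] / 5400 = +0.0002778
|∇h| = √(0.001019² + 0.0002778²) = 0.001056
Seepage velocity v = K·i/n = 1.7 × 0.001056 / 0.26 = 0.006905 m/day.
t = 100 / 0.006905 = 1.448e+04 days = 39.6 years.

40 years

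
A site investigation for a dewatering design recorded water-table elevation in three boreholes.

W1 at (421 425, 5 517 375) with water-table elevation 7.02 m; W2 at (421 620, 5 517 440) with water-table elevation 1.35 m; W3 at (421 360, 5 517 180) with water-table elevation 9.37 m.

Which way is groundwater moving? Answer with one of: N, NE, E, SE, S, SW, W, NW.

Three-point gradient (reference W1): Δ to W2 = (195, 65, -5.67), Δ to W3 = (-65, -195, +2.35).
∂h/∂x = -0.02819, ∂h/∂y = -0.002654 (det = -33800).
Flow = −∇h = (+0.02819 east, +0.002654 north), which points east.

E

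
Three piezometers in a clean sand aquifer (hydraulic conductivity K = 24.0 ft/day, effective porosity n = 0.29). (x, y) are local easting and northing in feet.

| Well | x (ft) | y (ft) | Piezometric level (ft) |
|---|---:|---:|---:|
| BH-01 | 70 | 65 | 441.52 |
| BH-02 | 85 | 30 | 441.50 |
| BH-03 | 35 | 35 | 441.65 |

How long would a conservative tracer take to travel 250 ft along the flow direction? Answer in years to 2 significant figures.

2.6 years

Differences from BH-01: to BH-02 (Δx, Δy, Δh) = (15, -35, -0.02); to BH-03 = (-35, -30, +0.13).
Solve a·Δx + b·Δy = Δh: det = 15·(-30) − (-35)·(-35) = -1675.
∂h/∂x = [(-0.02)·(-30) − (+0.13)·(-35)] / -1675 = -0.003075
∂h/∂y = [15·(+0.13) − (-35)·(-0.02)] / -1675 = -0.0007463
|∇h| = √(-0.003075² + -0.0007463²) = 0.003164
Seepage velocity v = K·i/n = 24.0 × 0.003164 / 0.29 = 0.2618 ft/day.
t = 250 / 0.2618 = 954.9 days = 2.61 years.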